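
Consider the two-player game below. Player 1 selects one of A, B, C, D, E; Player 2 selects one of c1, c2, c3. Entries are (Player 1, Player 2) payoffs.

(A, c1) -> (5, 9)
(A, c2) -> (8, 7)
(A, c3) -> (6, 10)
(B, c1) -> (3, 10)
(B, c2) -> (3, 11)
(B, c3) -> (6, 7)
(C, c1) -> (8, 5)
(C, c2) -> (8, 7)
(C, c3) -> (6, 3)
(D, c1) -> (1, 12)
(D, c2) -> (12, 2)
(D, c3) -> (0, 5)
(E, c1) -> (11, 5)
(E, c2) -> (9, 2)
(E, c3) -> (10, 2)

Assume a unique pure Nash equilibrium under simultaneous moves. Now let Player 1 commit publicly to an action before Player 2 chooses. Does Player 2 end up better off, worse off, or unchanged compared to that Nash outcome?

unchanged

Work backward from Player 2's decision.
- A: BR = c3, leader payoff 6.
- B: BR = c2, leader payoff 3.
- C: BR = c2, leader payoff 8.
- D: BR = c1, leader payoff 1.
- E: BR = c1, leader payoff 11.
Maximizing over 6, 3, 8, 1, 11, Player 1 chooses E. Subgame-perfect outcome: (E, c1) with payoffs (11, 5).
For the simultaneous game, intersect best replies.
Player 1's best replies: c1→E; c2→D; c3→E.
Player 2's best replies: A→c3; B→c2; C→c2; D→c1; E→c1.
Only (E, c1) has each player best-responding; Nash payoffs (11, 5).
Player 2 earns 5 sequentially versus 5 at the Nash outcome: unchanged.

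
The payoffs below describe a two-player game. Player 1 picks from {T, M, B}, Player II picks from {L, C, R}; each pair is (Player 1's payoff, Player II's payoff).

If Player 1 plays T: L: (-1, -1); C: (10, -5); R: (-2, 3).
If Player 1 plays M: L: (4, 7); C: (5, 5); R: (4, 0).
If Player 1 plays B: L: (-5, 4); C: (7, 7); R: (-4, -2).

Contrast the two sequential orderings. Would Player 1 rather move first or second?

If Player 1 leads: Player II's best replies are T→R, M→L, B→C; Player 1's induced payoffs -2, 4, 7; outcome (B, C), payoffs (7, 7).
If Player II leads: Player 1's best replies are L→M, C→T, R→M; Player II's induced payoffs 7, -5, 0; outcome (M, L), payoffs (4, 7).
Player 1 gets 7 moving first and 4 moving second, so Player 1 prefers to move first.

first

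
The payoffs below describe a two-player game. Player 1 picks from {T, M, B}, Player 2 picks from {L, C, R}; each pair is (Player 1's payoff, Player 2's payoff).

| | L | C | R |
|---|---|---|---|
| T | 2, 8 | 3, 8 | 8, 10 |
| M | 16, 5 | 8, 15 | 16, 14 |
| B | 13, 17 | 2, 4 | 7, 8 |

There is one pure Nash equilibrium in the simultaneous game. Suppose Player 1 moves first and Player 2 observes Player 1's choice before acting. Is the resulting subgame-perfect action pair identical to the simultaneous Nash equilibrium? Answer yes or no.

no

Solve by backward induction (Player 1 leads).
- T → Player 2 plays R (best of 8, 8, 10); Player 1 gets 8.
- M → Player 2 plays C (best of 5, 15, 14); Player 1 gets 8.
- B → Player 2 plays L (best of 17, 4, 8); Player 1 gets 13.
Among 8, 8, 13, the best is 13 at B. Subgame-perfect outcome: (B, L) with payoffs (13, 17).
Under simultaneous play:
Player 1's best replies: L→M; C→M; R→M.
Player 2's best replies: T→R; M→C; B→L.
The unique mutual best reply is (M, C), giving (8, 15).
Sequential outcome (B, L) differs from the Nash profile (M, C).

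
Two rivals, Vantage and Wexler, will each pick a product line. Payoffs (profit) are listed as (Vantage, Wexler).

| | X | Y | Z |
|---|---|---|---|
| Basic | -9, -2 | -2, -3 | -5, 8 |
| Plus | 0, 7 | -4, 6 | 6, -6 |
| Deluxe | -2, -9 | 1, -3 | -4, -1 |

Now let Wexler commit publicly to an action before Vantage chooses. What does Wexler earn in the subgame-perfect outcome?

Backward induction with Wexler moving first.
- X: Vantage compares -9, 0, -2 and picks Plus; Wexler would get 7.
- Y: Vantage compares -2, -4, 1 and picks Deluxe; Wexler would get -3.
- Z: Vantage compares -5, 6, -4 and picks Plus; Wexler would get -6.
Among 7, -3, -6, the best is 7 at X. Subgame-perfect outcome: (Plus, X) with payoffs (0, 7).

7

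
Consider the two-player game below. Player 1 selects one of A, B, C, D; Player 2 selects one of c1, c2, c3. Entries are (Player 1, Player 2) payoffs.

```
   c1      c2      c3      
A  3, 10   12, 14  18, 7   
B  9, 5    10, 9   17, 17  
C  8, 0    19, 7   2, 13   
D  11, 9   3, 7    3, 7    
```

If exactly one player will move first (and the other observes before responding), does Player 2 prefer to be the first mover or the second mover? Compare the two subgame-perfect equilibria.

second

If Player 1 leads: Player 2's best replies are A→c2, B→c3, C→c3, D→c1; Player 1's induced payoffs 12, 17, 2, 11; outcome (B, c3), payoffs (17, 17).
If Player 2 leads: Player 1's best replies are c1→D, c2→C, c3→A; Player 2's induced payoffs 9, 7, 7; outcome (D, c1), payoffs (11, 9).
Player 2 gets 9 moving first and 17 moving second, so Player 2 prefers to move second.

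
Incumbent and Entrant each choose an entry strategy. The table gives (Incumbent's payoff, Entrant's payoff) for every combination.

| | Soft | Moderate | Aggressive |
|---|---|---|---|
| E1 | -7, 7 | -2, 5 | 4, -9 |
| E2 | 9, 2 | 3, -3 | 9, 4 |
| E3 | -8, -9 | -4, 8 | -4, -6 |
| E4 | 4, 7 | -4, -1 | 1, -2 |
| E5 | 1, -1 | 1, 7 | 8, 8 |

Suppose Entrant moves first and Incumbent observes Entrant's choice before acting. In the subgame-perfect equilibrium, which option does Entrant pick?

Aggressive

Solve by backward induction (Entrant leads).
- Soft: BR = E2, leader payoff 2.
- Moderate: BR = E2, leader payoff -3.
- Aggressive: BR = E2, leader payoff 4.
Entrant's induced payoffs are 2, -3, 4, so Entrant commits to Aggressive. Subgame-perfect outcome: (E2, Aggressive) with payoffs (9, 4).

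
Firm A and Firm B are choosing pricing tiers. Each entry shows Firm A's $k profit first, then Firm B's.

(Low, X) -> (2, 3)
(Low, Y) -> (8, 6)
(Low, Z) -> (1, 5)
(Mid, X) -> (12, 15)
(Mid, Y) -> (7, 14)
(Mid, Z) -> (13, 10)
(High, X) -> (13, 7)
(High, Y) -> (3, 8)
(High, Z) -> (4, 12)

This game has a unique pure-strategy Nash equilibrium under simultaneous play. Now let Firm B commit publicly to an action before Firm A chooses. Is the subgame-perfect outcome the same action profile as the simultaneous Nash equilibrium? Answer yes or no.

Work backward from Firm A's decision.
- X: BR = High, leader payoff 7.
- Y: BR = Low, leader payoff 6.
- Z: BR = Mid, leader payoff 10.
Among 7, 6, 10, the best is 10 at Z. Subgame-perfect outcome: (Mid, Z) with payoffs (13, 10).
Under simultaneous play:
Firm A's best replies: X→High; Y→Low; Z→Mid.
Firm B's best replies: Low→Y; Mid→X; High→Z.
The unique mutual best reply is (Low, Y), giving (8, 6).
Sequential outcome (Mid, Z) differs from the Nash profile (Low, Y).

no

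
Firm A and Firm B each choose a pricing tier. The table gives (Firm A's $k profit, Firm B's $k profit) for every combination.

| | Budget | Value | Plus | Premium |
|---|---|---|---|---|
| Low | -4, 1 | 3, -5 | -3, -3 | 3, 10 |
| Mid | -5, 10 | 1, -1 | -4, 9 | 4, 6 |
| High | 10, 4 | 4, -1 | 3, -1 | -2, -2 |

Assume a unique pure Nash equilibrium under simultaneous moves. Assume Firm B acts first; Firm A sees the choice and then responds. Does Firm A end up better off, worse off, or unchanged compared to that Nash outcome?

worse off

Solve by backward induction (Firm B leads).
- Budget: BR = High, leader payoff 4.
- Value: BR = High, leader payoff -1.
- Plus: BR = High, leader payoff -1.
- Premium: BR = Mid, leader payoff 6.
Maximizing over 4, -1, -1, 6, Firm B chooses Premium. Subgame-perfect outcome: (Mid, Premium) with payoffs (4, 6).
For the simultaneous game, intersect best replies.
Firm A's best replies: Budget→High; Value→High; Plus→High; Premium→Mid.
Firm B's best replies: Low→Premium; Mid→Budget; High→Budget.
Only (High, Budget) has each player best-responding; Nash payoffs (10, 4).
Firm A earns 4 sequentially versus 10 at the Nash outcome: worse off.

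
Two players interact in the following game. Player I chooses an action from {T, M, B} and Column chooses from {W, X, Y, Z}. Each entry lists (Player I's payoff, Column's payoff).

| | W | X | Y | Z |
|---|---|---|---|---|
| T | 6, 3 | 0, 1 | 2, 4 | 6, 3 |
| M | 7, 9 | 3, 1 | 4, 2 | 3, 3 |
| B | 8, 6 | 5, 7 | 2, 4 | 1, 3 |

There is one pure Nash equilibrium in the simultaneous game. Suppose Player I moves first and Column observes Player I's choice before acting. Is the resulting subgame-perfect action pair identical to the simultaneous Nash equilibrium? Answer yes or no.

Column best-responds to each possible Player I move:
- T → Column plays Y (best of 3, 1, 4, 3); Player I gets 2.
- M → Column plays W (best of 9, 1, 2, 3); Player I gets 7.
- B → Column plays X (best of 6, 7, 4, 3); Player I gets 5.
Maximizing over 2, 7, 5, Player I chooses M. Subgame-perfect outcome: (M, W) with payoffs (7, 9).
For the simultaneous game, intersect best replies.
Player I's best replies: W→B; X→B; Y→M; Z→T.
Column's best replies: T→Y; M→W; B→X.
Only (B, X) has each player best-responding; Nash payoffs (5, 7).
Sequential outcome (M, W) differs from the Nash profile (B, X).

no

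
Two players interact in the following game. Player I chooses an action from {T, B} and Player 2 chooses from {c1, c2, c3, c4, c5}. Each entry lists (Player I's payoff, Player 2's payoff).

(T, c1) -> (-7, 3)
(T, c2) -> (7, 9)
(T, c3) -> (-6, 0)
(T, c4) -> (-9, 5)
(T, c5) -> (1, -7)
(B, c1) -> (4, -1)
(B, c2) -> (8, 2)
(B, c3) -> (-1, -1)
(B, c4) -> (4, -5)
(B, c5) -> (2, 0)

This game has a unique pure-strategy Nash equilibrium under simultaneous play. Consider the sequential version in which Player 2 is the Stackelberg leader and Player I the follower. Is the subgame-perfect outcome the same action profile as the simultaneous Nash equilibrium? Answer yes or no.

Player I best-responds to each possible Player 2 move:
- c1 → Player I plays B (best of -7, 4); Player 2 gets -1.
- c2 → Player I plays B (best of 7, 8); Player 2 gets 2.
- c3 → Player I plays B (best of -6, -1); Player 2 gets -1.
- c4 → Player I plays B (best of -9, 4); Player 2 gets -5.
- c5 → Player I plays B (best of 1, 2); Player 2 gets 0.
Among -1, 2, -1, -5, 0, the best is 2 at c2. Subgame-perfect outcome: (B, c2) with payoffs (8, 2).
For the simultaneous game, intersect best replies.
Player I's best replies: c1→B; c2→B; c3→B; c4→B; c5→B.
Player 2's best replies: T→c2; B→c2.
The unique mutual best reply is (B, c2), giving (8, 2).
Sequential outcome (B, c2) coincides with the Nash profile (B, c2).

yes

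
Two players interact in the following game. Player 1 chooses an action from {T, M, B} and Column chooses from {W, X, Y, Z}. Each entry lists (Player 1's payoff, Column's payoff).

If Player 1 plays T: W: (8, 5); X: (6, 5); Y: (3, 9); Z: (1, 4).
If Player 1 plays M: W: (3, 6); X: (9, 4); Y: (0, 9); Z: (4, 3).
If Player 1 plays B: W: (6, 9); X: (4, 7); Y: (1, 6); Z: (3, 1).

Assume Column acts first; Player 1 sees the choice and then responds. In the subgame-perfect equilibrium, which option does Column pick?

Y

Backward induction with Column moving first.
- W: Player 1 compares 8, 3, 6 and picks T; Column would get 5.
- X: Player 1 compares 6, 9, 4 and picks M; Column would get 4.
- Y: Player 1 compares 3, 0, 1 and picks T; Column would get 9.
- Z: Player 1 compares 1, 4, 3 and picks M; Column would get 3.
Among 5, 4, 9, 3, the best is 9 at Y. Subgame-perfect outcome: (T, Y) with payoffs (3, 9).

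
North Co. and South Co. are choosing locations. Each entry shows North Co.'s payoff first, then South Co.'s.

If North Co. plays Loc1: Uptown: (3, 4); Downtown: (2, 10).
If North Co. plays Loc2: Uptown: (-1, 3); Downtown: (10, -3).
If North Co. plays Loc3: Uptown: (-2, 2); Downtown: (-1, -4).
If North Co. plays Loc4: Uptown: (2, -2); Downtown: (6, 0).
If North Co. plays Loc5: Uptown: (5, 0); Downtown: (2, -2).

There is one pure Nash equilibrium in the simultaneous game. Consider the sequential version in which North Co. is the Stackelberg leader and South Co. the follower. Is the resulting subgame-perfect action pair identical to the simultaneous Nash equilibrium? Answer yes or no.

South Co. best-responds to each possible North Co. move:
- Loc1 → South Co. plays Downtown (best of 4, 10); North Co. gets 2.
- Loc2 → South Co. plays Uptown (best of 3, -3); North Co. gets -1.
- Loc3 → South Co. plays Uptown (best of 2, -4); North Co. gets -2.
- Loc4 → South Co. plays Downtown (best of -2, 0); North Co. gets 6.
- Loc5 → South Co. plays Uptown (best of 0, -2); North Co. gets 5.
Among 2, -1, -2, 6, 5, the best is 6 at Loc4. Subgame-perfect outcome: (Loc4, Downtown) with payoffs (6, 0).
For the simultaneous game, intersect best replies.
North Co.'s best replies: Uptown→Loc5; Downtown→Loc2.
South Co.'s best replies: Loc1→Downtown; Loc2→Uptown; Loc3→Uptown; Loc4→Downtown; Loc5→Uptown.
The unique mutual best reply is (Loc5, Uptown), giving (5, 0).
Sequential outcome (Loc4, Downtown) differs from the Nash profile (Loc5, Uptown).

no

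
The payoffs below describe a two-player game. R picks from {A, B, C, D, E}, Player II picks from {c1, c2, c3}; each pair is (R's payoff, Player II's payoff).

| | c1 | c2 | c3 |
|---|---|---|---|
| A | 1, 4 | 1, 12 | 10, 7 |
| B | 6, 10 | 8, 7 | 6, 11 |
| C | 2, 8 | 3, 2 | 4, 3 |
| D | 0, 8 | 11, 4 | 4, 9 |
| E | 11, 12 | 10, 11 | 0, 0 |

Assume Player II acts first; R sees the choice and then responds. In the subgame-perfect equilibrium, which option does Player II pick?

Backward induction with Player II moving first.
- c1: BR = E, leader payoff 12.
- c2: BR = D, leader payoff 4.
- c3: BR = A, leader payoff 7.
Maximizing over 12, 4, 7, Player II chooses c1. Subgame-perfect outcome: (E, c1) with payoffs (11, 12).

c1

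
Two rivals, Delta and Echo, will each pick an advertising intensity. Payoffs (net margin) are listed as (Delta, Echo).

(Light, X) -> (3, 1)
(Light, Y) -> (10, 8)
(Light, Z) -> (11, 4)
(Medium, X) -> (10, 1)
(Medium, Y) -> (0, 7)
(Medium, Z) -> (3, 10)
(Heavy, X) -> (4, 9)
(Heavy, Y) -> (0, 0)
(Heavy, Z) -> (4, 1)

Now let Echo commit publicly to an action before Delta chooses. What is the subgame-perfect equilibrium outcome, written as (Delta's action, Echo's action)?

Work backward from Delta's decision.
- X: Delta compares 3, 10, 4 and picks Medium; Echo would get 1.
- Y: Delta compares 10, 0, 0 and picks Light; Echo would get 8.
- Z: Delta compares 11, 3, 4 and picks Light; Echo would get 4.
Maximizing over 1, 8, 4, Echo chooses Y. Subgame-perfect outcome: (Light, Y) with payoffs (10, 8).

(Light, Y)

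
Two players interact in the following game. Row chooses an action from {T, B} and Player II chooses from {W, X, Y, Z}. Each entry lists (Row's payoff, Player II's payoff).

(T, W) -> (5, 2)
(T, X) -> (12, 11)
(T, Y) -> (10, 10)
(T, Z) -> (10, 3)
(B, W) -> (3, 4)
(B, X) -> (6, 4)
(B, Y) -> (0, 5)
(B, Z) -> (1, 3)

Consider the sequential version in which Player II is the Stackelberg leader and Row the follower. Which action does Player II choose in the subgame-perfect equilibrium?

Row best-responds to each possible Player II move:
- W → Row plays T (best of 5, 3); Player II gets 2.
- X → Row plays T (best of 12, 6); Player II gets 11.
- Y → Row plays T (best of 10, 0); Player II gets 10.
- Z → Row plays T (best of 10, 1); Player II gets 3.
Maximizing over 2, 11, 10, 3, Player II chooses X. Subgame-perfect outcome: (T, X) with payoffs (12, 11).

X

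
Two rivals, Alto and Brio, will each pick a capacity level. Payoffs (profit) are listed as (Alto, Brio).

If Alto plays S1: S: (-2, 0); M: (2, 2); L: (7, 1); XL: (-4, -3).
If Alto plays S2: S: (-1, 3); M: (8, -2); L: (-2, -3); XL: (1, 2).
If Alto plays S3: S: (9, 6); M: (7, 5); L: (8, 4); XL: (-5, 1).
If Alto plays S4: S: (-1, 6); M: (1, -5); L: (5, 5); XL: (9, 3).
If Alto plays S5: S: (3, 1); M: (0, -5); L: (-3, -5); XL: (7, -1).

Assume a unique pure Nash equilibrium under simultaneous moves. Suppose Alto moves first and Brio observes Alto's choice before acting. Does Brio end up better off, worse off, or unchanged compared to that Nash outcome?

unchanged

Brio best-responds to each possible Alto move:
- S1: Brio compares 0, 2, 1, -3 and picks M; Alto would get 2.
- S2: Brio compares 3, -2, -3, 2 and picks S; Alto would get -1.
- S3: Brio compares 6, 5, 4, 1 and picks S; Alto would get 9.
- S4: Brio compares 6, -5, 5, 3 and picks S; Alto would get -1.
- S5: Brio compares 1, -5, -5, -1 and picks S; Alto would get 3.
Maximizing over 2, -1, 9, -1, 3, Alto chooses S3. Subgame-perfect outcome: (S3, S) with payoffs (9, 6).
Now find the simultaneous Nash equilibrium.
Alto's best replies: S→S3; M→S2; L→S3; XL→S4.
Brio's best replies: S1→M; S2→S; S3→S; S4→S; S5→S.
The unique mutual best reply is (S3, S), giving (9, 6).
Brio earns 6 sequentially versus 6 at the Nash outcome: unchanged.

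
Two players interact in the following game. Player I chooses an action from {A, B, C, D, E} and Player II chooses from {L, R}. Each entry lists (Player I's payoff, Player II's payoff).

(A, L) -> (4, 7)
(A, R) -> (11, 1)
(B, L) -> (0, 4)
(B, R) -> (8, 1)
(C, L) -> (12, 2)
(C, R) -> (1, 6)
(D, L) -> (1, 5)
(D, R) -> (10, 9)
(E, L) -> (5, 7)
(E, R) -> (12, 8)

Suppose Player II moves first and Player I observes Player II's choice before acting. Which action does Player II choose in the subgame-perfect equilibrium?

R

Work backward from Player I's decision.
- L → Player I plays C (best of 4, 0, 12, 1, 5); Player II gets 2.
- R → Player I plays E (best of 11, 8, 1, 10, 12); Player II gets 8.
Maximizing over 2, 8, Player II chooses R. Subgame-perfect outcome: (E, R) with payoffs (12, 8).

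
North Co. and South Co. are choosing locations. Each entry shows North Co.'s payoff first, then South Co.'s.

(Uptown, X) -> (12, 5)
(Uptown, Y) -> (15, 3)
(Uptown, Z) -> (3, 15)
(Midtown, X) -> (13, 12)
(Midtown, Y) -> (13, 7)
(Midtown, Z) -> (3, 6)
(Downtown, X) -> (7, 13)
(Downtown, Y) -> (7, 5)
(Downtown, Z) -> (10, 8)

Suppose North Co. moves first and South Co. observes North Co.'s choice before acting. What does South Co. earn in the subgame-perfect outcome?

12

Backward induction with North Co. moving first.
- Uptown: BR = Z, leader payoff 3.
- Midtown: BR = X, leader payoff 13.
- Downtown: BR = X, leader payoff 7.
Maximizing over 3, 13, 7, North Co. chooses Midtown. Subgame-perfect outcome: (Midtown, X) with payoffs (13, 12).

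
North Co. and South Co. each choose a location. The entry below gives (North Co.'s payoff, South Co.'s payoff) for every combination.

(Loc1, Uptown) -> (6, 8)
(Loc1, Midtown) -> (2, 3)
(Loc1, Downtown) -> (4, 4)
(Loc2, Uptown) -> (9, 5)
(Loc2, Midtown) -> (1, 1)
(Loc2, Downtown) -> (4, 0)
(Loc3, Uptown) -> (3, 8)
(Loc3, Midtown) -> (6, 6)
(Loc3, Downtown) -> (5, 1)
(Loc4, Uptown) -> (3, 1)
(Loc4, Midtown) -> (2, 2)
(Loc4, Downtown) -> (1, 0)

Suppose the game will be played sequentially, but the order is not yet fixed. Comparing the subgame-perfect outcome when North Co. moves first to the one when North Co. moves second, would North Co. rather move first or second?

first

If North Co. leads: South Co.'s best replies are Loc1→Uptown, Loc2→Uptown, Loc3→Uptown, Loc4→Midtown; North Co.'s induced payoffs 6, 9, 3, 2; outcome (Loc2, Uptown), payoffs (9, 5).
If South Co. leads: North Co.'s best replies are Uptown→Loc2, Midtown→Loc3, Downtown→Loc3; South Co.'s induced payoffs 5, 6, 1; outcome (Loc3, Midtown), payoffs (6, 6).
North Co. gets 9 moving first and 6 moving second, so North Co. prefers to move first.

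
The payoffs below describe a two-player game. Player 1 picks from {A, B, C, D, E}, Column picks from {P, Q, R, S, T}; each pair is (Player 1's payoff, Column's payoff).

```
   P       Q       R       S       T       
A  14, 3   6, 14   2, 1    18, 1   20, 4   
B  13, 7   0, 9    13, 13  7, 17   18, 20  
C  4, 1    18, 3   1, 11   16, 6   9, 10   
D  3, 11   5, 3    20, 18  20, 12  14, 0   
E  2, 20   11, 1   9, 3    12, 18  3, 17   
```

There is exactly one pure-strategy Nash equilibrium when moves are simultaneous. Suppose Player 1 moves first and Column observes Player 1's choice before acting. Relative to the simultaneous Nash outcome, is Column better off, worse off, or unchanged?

Backward induction with Player 1 moving first.
- A: Column compares 3, 14, 1, 1, 4 and picks Q; Player 1 would get 6.
- B: Column compares 7, 9, 13, 17, 20 and picks T; Player 1 would get 18.
- C: Column compares 1, 3, 11, 6, 10 and picks R; Player 1 would get 1.
- D: Column compares 11, 3, 18, 12, 0 and picks R; Player 1 would get 20.
- E: Column compares 20, 1, 3, 18, 17 and picks P; Player 1 would get 2.
Player 1's induced payoffs are 6, 18, 1, 20, 2, so Player 1 commits to D. Subgame-perfect outcome: (D, R) with payoffs (20, 18).
For the simultaneous game, intersect best replies.
Player 1's best replies: P→A; Q→C; R→D; S→D; T→A.
Column's best replies: A→Q; B→T; C→R; D→R; E→P.
The unique mutual best reply is (D, R), giving (20, 18).
Column earns 18 sequentially versus 18 at the Nash outcome: unchanged.

unchanged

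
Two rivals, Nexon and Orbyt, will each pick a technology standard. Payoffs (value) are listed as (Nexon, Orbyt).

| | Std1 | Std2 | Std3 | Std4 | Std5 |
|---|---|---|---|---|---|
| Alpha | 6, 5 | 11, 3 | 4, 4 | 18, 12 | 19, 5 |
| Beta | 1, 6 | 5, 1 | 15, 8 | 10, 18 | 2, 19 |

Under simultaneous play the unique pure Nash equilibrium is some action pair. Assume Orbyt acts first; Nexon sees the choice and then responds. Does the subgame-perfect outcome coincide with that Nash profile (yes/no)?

yes

Backward induction with Orbyt moving first.
- Std1: Nexon compares 6, 1 and picks Alpha; Orbyt would get 5.
- Std2: Nexon compares 11, 5 and picks Alpha; Orbyt would get 3.
- Std3: Nexon compares 4, 15 and picks Beta; Orbyt would get 8.
- Std4: Nexon compares 18, 10 and picks Alpha; Orbyt would get 12.
- Std5: Nexon compares 19, 2 and picks Alpha; Orbyt would get 5.
Among 5, 3, 8, 12, 5, the best is 12 at Std4. Subgame-perfect outcome: (Alpha, Std4) with payoffs (18, 12).
Under simultaneous play:
Nexon's best replies: Std1→Alpha; Std2→Alpha; Std3→Beta; Std4→Alpha; Std5→Alpha.
Orbyt's best replies: Alpha→Std4; Beta→Std5.
Only (Alpha, Std4) has each player best-responding; Nash payoffs (18, 12).
Sequential outcome (Alpha, Std4) coincides with the Nash profile (Alpha, Std4).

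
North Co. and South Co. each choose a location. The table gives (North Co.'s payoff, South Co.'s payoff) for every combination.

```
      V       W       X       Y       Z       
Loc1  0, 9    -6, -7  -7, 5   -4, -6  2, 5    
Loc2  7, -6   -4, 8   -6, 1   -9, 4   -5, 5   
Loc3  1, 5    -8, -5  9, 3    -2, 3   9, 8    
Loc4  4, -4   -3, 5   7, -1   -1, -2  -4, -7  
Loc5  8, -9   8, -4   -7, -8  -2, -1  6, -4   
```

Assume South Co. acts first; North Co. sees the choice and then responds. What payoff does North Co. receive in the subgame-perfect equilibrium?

North Co. best-responds to each possible South Co. move:
- V: North Co. compares 0, 7, 1, 4, 8 and picks Loc5; South Co. would get -9.
- W: North Co. compares -6, -4, -8, -3, 8 and picks Loc5; South Co. would get -4.
- X: North Co. compares -7, -6, 9, 7, -7 and picks Loc3; South Co. would get 3.
- Y: North Co. compares -4, -9, -2, -1, -2 and picks Loc4; South Co. would get -2.
- Z: North Co. compares 2, -5, 9, -4, 6 and picks Loc3; South Co. would get 8.
Maximizing over -9, -4, 3, -2, 8, South Co. chooses Z. Subgame-perfect outcome: (Loc3, Z) with payoffs (9, 8).

9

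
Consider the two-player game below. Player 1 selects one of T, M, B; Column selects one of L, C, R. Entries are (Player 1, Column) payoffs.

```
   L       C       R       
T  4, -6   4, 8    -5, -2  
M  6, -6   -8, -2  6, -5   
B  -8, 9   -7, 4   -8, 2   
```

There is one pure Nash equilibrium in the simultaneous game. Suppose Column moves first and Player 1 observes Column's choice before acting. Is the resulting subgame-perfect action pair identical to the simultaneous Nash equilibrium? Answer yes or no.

yes

Backward induction with Column moving first.
- L: Player 1 compares 4, 6, -8 and picks M; Column would get -6.
- C: Player 1 compares 4, -8, -7 and picks T; Column would get 8.
- R: Player 1 compares -5, 6, -8 and picks M; Column would get -5.
Column's induced payoffs are -6, 8, -5, so Column commits to C. Subgame-perfect outcome: (T, C) with payoffs (4, 8).
For the simultaneous game, intersect best replies.
Player 1's best replies: L→M; C→T; R→M.
Column's best replies: T→C; M→C; B→L.
The unique mutual best reply is (T, C), giving (4, 8).
Sequential outcome (T, C) coincides with the Nash profile (T, C).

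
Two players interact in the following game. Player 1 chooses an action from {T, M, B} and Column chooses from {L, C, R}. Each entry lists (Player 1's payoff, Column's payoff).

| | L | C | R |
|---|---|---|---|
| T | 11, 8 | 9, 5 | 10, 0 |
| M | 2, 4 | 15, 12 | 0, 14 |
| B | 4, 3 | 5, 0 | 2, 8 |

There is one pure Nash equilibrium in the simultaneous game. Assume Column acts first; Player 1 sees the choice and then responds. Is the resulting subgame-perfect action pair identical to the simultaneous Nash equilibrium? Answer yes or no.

no

Solve by backward induction (Column leads).
- L: BR = T, leader payoff 8.
- C: BR = M, leader payoff 12.
- R: BR = T, leader payoff 0.
Among 8, 12, 0, the best is 12 at C. Subgame-perfect outcome: (M, C) with payoffs (15, 12).
For the simultaneous game, intersect best replies.
Player 1's best replies: L→T; C→M; R→T.
Column's best replies: T→L; M→R; B→R.
The unique mutual best reply is (T, L), giving (11, 8).
Sequential outcome (M, C) differs from the Nash profile (T, L).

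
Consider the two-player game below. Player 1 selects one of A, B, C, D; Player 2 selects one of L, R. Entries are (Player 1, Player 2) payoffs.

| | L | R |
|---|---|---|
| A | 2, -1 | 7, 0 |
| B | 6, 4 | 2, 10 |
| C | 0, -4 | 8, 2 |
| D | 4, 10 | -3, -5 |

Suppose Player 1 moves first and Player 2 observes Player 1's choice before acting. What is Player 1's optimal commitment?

Player 2 best-responds to each possible Player 1 move:
- A: Player 2 compares -1, 0 and picks R; Player 1 would get 7.
- B: Player 2 compares 4, 10 and picks R; Player 1 would get 2.
- C: Player 2 compares -4, 2 and picks R; Player 1 would get 8.
- D: Player 2 compares 10, -5 and picks L; Player 1 would get 4.
Player 1's induced payoffs are 7, 2, 8, 4, so Player 1 commits to C. Subgame-perfect outcome: (C, R) with payoffs (8, 2).

C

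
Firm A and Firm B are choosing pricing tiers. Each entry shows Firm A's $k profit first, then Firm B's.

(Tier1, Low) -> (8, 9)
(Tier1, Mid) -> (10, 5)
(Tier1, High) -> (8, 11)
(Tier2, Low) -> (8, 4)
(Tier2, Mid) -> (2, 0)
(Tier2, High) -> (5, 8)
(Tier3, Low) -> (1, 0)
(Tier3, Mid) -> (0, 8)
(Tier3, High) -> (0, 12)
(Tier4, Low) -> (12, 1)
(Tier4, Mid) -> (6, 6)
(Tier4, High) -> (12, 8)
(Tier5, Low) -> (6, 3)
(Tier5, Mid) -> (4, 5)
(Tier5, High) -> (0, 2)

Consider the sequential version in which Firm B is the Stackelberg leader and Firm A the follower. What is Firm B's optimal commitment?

Work backward from Firm A's decision.
- Low: BR = Tier4, leader payoff 1.
- Mid: BR = Tier1, leader payoff 5.
- High: BR = Tier4, leader payoff 8.
Firm B's induced payoffs are 1, 5, 8, so Firm B commits to High. Subgame-perfect outcome: (Tier4, High) with payoffs (12, 8).

High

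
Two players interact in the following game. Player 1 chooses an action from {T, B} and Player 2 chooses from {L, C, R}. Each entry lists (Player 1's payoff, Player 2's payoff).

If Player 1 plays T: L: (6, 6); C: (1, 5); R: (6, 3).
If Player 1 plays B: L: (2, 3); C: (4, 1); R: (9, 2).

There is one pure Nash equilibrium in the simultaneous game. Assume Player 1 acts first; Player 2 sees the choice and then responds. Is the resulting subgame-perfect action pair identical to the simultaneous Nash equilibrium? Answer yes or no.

Solve by backward induction (Player 1 leads).
- T: Player 2 compares 6, 5, 3 and picks L; Player 1 would get 6.
- B: Player 2 compares 3, 1, 2 and picks L; Player 1 would get 2.
Maximizing over 6, 2, Player 1 chooses T. Subgame-perfect outcome: (T, L) with payoffs (6, 6).
For the simultaneous game, intersect best replies.
Player 1's best replies: L→T; C→B; R→B.
Player 2's best replies: T→L; B→L.
The unique mutual best reply is (T, L), giving (6, 6).
Sequential outcome (T, L) coincides with the Nash profile (T, L).

yes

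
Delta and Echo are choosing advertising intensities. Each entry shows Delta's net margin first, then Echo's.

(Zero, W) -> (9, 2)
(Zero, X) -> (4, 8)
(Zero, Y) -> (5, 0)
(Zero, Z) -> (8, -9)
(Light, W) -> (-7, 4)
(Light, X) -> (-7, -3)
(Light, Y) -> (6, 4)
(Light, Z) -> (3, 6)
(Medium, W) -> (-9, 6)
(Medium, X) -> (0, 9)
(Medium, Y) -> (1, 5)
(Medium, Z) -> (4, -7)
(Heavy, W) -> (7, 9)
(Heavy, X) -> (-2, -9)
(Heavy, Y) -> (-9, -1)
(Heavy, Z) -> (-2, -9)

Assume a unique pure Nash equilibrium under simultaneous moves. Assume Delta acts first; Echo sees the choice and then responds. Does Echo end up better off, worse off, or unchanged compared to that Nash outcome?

better off

Backward induction with Delta moving first.
- Zero → Echo plays X (best of 2, 8, 0, -9); Delta gets 4.
- Light → Echo plays Z (best of 4, -3, 4, 6); Delta gets 3.
- Medium → Echo plays X (best of 6, 9, 5, -7); Delta gets 0.
- Heavy → Echo plays W (best of 9, -9, -1, -9); Delta gets 7.
Maximizing over 4, 3, 0, 7, Delta chooses Heavy. Subgame-perfect outcome: (Heavy, W) with payoffs (7, 9).
Under simultaneous play:
Delta's best replies: W→Zero; X→Zero; Y→Light; Z→Zero.
Echo's best replies: Zero→X; Light→Z; Medium→X; Heavy→W.
Only (Zero, X) has each player best-responding; Nash payoffs (4, 8).
Echo earns 9 sequentially versus 8 at the Nash outcome: better off.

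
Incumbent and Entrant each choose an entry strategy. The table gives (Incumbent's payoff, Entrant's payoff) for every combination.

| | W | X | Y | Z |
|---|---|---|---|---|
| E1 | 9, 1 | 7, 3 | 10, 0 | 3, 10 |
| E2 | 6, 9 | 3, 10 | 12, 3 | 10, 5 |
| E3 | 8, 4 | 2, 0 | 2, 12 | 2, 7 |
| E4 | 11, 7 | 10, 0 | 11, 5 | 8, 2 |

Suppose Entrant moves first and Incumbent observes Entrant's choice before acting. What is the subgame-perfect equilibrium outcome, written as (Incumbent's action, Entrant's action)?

(E4, W)

Work backward from Incumbent's decision.
- W: BR = E4, leader payoff 7.
- X: BR = E4, leader payoff 0.
- Y: BR = E2, leader payoff 3.
- Z: BR = E2, leader payoff 5.
Maximizing over 7, 0, 3, 5, Entrant chooses W. Subgame-perfect outcome: (E4, W) with payoffs (11, 7).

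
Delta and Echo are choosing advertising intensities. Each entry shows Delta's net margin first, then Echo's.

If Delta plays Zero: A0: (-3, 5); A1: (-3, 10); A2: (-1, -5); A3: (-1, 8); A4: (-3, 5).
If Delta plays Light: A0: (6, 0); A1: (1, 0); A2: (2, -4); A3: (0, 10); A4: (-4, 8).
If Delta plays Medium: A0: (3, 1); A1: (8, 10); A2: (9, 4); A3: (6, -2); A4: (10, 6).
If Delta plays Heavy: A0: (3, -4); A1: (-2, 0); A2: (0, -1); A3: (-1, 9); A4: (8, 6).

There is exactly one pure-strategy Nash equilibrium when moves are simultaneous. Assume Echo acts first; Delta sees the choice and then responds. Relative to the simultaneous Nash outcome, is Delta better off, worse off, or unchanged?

Backward induction with Echo moving first.
- A0: BR = Light, leader payoff 0.
- A1: BR = Medium, leader payoff 10.
- A2: BR = Medium, leader payoff 4.
- A3: BR = Medium, leader payoff -2.
- A4: BR = Medium, leader payoff 6.
Among 0, 10, 4, -2, 6, the best is 10 at A1. Subgame-perfect outcome: (Medium, A1) with payoffs (8, 10).
Under simultaneous play:
Delta's best replies: A0→Light; A1→Medium; A2→Medium; A3→Medium; A4→Medium.
Echo's best replies: Zero→A1; Light→A3; Medium→A1; Heavy→A3.
Only (Medium, A1) has each player best-responding; Nash payoffs (8, 10).
Delta earns 8 sequentially versus 8 at the Nash outcome: unchanged.

unchanged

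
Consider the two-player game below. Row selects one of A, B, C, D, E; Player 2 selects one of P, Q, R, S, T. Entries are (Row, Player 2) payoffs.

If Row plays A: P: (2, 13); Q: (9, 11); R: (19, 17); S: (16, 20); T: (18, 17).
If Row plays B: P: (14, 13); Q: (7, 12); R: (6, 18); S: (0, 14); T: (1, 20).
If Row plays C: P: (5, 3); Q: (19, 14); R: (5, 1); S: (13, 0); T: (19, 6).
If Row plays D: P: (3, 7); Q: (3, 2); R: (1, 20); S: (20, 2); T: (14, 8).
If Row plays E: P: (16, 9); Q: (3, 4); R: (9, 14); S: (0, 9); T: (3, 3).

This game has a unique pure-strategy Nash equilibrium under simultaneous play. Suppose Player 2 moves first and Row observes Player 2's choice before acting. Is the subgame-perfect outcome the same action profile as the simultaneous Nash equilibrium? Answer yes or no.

Row best-responds to each possible Player 2 move:
- P: Row compares 2, 14, 5, 3, 16 and picks E; Player 2 would get 9.
- Q: Row compares 9, 7, 19, 3, 3 and picks C; Player 2 would get 14.
- R: Row compares 19, 6, 5, 1, 9 and picks A; Player 2 would get 17.
- S: Row compares 16, 0, 13, 20, 0 and picks D; Player 2 would get 2.
- T: Row compares 18, 1, 19, 14, 3 and picks C; Player 2 would get 6.
Player 2's induced payoffs are 9, 14, 17, 2, 6, so Player 2 commits to R. Subgame-perfect outcome: (A, R) with payoffs (19, 17).
Now find the simultaneous Nash equilibrium.
Row's best replies: P→E; Q→C; R→A; S→D; T→C.
Player 2's best replies: A→S; B→T; C→Q; D→R; E→R.
Only (C, Q) has each player best-responding; Nash payoffs (19, 14).
Sequential outcome (A, R) differs from the Nash profile (C, Q).

no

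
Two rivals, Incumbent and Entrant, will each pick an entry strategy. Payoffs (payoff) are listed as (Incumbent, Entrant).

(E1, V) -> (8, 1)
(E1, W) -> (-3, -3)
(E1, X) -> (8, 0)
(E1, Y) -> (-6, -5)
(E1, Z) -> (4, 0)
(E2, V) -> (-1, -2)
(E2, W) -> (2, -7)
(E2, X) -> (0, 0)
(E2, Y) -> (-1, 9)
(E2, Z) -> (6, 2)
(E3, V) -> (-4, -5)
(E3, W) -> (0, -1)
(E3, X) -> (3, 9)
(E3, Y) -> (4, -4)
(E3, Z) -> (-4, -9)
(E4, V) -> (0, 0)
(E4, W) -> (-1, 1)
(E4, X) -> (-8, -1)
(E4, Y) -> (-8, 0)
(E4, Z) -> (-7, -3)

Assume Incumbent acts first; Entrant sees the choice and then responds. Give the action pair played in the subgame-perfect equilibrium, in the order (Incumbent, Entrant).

Backward induction with Incumbent moving first.
- E1: Entrant compares 1, -3, 0, -5, 0 and picks V; Incumbent would get 8.
- E2: Entrant compares -2, -7, 0, 9, 2 and picks Y; Incumbent would get -1.
- E3: Entrant compares -5, -1, 9, -4, -9 and picks X; Incumbent would get 3.
- E4: Entrant compares 0, 1, -1, 0, -3 and picks W; Incumbent would get -1.
Maximizing over 8, -1, 3, -1, Incumbent chooses E1. Subgame-perfect outcome: (E1, V) with payoffs (8, 1).

(E1, V)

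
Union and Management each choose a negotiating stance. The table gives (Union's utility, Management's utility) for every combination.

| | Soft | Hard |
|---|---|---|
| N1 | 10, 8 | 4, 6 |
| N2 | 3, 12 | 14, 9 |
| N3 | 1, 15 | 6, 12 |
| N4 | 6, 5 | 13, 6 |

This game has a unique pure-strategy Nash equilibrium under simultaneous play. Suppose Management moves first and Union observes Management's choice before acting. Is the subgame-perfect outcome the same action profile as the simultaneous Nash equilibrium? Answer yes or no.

Backward induction with Management moving first.
- Soft → Union plays N1 (best of 10, 3, 1, 6); Management gets 8.
- Hard → Union plays N2 (best of 4, 14, 6, 13); Management gets 9.
Management's induced payoffs are 8, 9, so Management commits to Hard. Subgame-perfect outcome: (N2, Hard) with payoffs (14, 9).
Under simultaneous play:
Union's best replies: Soft→N1; Hard→N2.
Management's best replies: N1→Soft; N2→Soft; N3→Soft; N4→Hard.
Only (N1, Soft) has each player best-responding; Nash payoffs (10, 8).
Sequential outcome (N2, Hard) differs from the Nash profile (N1, Soft).

no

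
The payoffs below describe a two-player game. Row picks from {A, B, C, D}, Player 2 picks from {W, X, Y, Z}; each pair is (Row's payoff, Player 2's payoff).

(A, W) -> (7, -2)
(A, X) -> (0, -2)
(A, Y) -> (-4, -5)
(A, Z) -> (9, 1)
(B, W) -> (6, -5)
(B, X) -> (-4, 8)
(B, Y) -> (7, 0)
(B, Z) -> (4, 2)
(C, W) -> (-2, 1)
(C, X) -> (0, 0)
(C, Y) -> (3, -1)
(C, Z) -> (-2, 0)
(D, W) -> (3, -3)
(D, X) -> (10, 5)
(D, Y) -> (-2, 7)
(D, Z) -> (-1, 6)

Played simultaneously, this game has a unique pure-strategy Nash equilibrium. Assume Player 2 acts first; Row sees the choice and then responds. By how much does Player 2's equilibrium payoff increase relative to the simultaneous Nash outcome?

Work backward from Row's decision.
- W: BR = A, leader payoff -2.
- X: BR = D, leader payoff 5.
- Y: BR = B, leader payoff 0.
- Z: BR = A, leader payoff 1.
Player 2's induced payoffs are -2, 5, 0, 1, so Player 2 commits to X. Subgame-perfect outcome: (D, X) with payoffs (10, 5).
Under simultaneous play:
Row's best replies: W→A; X→D; Y→B; Z→A.
Player 2's best replies: A→Z; B→X; C→W; D→Y.
Only (A, Z) has each player best-responding; Nash payoffs (9, 1).
Player 2's commitment gain: 5 − 1 = 4.

4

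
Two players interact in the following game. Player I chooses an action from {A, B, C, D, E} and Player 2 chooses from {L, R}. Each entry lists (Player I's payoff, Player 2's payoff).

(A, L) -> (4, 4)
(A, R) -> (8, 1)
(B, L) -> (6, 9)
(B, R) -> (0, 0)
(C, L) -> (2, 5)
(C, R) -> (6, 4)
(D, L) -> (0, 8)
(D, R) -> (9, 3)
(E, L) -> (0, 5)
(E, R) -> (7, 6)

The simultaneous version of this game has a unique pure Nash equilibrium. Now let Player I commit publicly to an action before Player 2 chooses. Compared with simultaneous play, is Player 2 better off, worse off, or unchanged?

Player 2 best-responds to each possible Player I move:
- A → Player 2 plays L (best of 4, 1); Player I gets 4.
- B → Player 2 plays L (best of 9, 0); Player I gets 6.
- C → Player 2 plays L (best of 5, 4); Player I gets 2.
- D → Player 2 plays L (best of 8, 3); Player I gets 0.
- E → Player 2 plays R (best of 5, 6); Player I gets 7.
Maximizing over 4, 6, 2, 0, 7, Player I chooses E. Subgame-perfect outcome: (E, R) with payoffs (7, 6).
Now find the simultaneous Nash equilibrium.
Player I's best replies: L→B; R→D.
Player 2's best replies: A→L; B→L; C→L; D→L; E→R.
The unique mutual best reply is (B, L), giving (6, 9).
Player 2 earns 6 sequentially versus 9 at the Nash outcome: worse off.

worse off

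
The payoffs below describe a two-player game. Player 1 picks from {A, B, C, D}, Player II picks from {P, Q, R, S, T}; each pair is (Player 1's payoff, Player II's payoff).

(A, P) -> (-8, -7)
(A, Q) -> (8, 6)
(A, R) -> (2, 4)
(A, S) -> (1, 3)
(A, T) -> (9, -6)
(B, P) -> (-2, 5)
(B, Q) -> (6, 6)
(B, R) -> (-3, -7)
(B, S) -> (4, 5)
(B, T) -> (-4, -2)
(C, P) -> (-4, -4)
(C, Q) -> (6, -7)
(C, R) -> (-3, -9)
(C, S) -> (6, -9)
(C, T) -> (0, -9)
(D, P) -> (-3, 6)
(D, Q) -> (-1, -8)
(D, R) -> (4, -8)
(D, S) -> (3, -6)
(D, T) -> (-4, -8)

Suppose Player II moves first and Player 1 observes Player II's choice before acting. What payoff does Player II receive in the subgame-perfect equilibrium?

Backward induction with Player II moving first.
- P: Player 1 compares -8, -2, -4, -3 and picks B; Player II would get 5.
- Q: Player 1 compares 8, 6, 6, -1 and picks A; Player II would get 6.
- R: Player 1 compares 2, -3, -3, 4 and picks D; Player II would get -8.
- S: Player 1 compares 1, 4, 6, 3 and picks C; Player II would get -9.
- T: Player 1 compares 9, -4, 0, -4 and picks A; Player II would get -6.
Player II's induced payoffs are 5, 6, -8, -9, -6, so Player II commits to Q. Subgame-perfect outcome: (A, Q) with payoffs (8, 6).

6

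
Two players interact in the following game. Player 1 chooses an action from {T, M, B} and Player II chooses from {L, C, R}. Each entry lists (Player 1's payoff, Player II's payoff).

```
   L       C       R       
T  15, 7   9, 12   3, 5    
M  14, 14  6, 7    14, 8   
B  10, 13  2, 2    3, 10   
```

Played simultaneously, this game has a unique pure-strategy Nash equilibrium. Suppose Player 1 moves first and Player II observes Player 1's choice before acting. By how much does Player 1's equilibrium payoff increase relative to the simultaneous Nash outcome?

5

Solve by backward induction (Player 1 leads).
- T: BR = C, leader payoff 9.
- M: BR = L, leader payoff 14.
- B: BR = L, leader payoff 10.
Among 9, 14, 10, the best is 14 at M. Subgame-perfect outcome: (M, L) with payoffs (14, 14).
Under simultaneous play:
Player 1's best replies: L→T; C→T; R→M.
Player II's best replies: T→C; M→L; B→L.
Only (T, C) has each player best-responding; Nash payoffs (9, 12).
Player 1's commitment gain: 14 − 9 = 5.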